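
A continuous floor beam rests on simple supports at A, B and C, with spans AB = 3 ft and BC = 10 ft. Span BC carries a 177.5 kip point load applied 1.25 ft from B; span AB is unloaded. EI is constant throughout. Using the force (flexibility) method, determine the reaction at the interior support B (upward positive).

R_B = 216 kip

Take M_B as the redundant. Released structure: two simple spans AB and BC with a hinge at B.
End slopes at the hinge B, treating each span as simply supported:
  span BC: point load 177.5 at a = 1.25: Pab(L + b)/(6LEI) = 606.7/EI
  relative rotation θ_0 = (0 + 606.7)/EI = 606.7/EI
A unit hogging moment at B produces rotation L₁/(3EI) + L₂/(3EI) = 4.333/EI.
Compatibility: M_B·(L₁+L₂)/(3EI) = θ_0, giving M_B = 140 kip·ft (hogging).
Span AB, ΣM about A with M_B applied at B: R_B^{AB}·3 = 0 + 140, so R_B^{AB} = 46.67 kip and R_A = 0 − 46.67 = -46.67 kip.
Span BC, ΣM about C: R_B^{BC}·10 = 1553 + 140, so R_B^{BC} = 169.3 kip and R_C = 177.5 − 169.3 = 8.187 kip.
R_B = 46.67 + 169.3 = 216 kip.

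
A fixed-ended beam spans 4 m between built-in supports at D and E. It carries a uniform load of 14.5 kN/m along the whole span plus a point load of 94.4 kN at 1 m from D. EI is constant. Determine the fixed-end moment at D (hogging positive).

M_D = 72.43 kN·m

Take the two fixed-end moments M_D, M_E as redundants; the released structure is the simple span DE.
End rotations of the released simple span under the applied load (×1/EI):
  at D: UDL 14.5: wL³/(24EI) = 38.67/EI
  at E: UDL 14.5: wL³/(24EI) = 38.67/EI
  at D: point load 94.4 at a = 1: Pab(L + b)/(6LEI) = 82.6/EI
  at E: point load 94.4 at a = 1: Pab(L + a)/(6LEI) = 59/EI
  θ_D0 = 121.3/EI,  θ_E0 = 97.67/EI
Flexibility coefficients: a unit moment at one end gives L/(3EI) there and L/(6EI) at the far end, so f₁₁ = f₂₂ = 1.333/EI and f₁₂ = f₂₁ = 0.6667/EI.
Compatibility — zero rotation at each built-in end:
  1.333 M_D + 0.6667 M_E = 121.3
  0.6667 M_D + 1.333 M_E = 97.67
Solving the pair gives M_D = 72.43 kN·m and M_E = 37.03 kN·m (hogging).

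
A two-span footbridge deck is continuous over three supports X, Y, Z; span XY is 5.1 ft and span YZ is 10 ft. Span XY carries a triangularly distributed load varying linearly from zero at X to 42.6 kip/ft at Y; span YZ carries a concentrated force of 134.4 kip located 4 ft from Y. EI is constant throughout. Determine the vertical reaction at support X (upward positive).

R_X = -2.19 kip

Take M_Y as the redundant. Released structure: two simple spans XY and YZ with a hinge at Y.
End slopes at the hinge Y, treating each span as simply supported:
  span XY: triangular load, peak 42.6: w₀L³/(45EI) = 125.6/EI
  span YZ: point load 134.4 at a = 4: Pab(L + b)/(6LEI) = 860.2/EI
  relative rotation θ_0 = (125.6 + 860.2)/EI = 985.7/EI
A unit hogging moment at Y produces rotation L₁/(3EI) + L₂/(3EI) = 5.033/EI.
Compatibility: M_Y·(L₁+L₂)/(3EI) = θ_0, giving M_Y = 195.8 kip·ft (hogging).
Span XY, ΣM about X with M_Y applied at Y: R_Y^{XY}·5.1 = 369.3 + 195.8, so R_Y^{XY} = 110.8 kip and R_X = 108.6 − 110.8 = -2.19 kip.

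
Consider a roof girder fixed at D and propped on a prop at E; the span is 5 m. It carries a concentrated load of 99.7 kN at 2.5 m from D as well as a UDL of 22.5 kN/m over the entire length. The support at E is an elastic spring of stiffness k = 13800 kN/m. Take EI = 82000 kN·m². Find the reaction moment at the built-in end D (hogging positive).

Release the roller at E. Primary structure: cantilever fixed at D.
Deflection at E on the released cantilever, summing each load's contribution:
  point load 99.7 at a = 2.5: Pa²(3L − a)/(6EI) = 1298/EI
  UDL 22.5: wL⁴/(8EI) = 1758/EI
  δ_0 = 3056/EI
Flexibility coefficient — unit upward force at E: δ_{EE} = L³/(3EI) = 41.67/EI.
With EI = 82000 kN·m²: δ_0 = 0.037268 m and δ_{EE} = 0.000508 m/kN.
Compatibility — the spring shortens by R_E/k under the reaction it provides: δ_0 − R_E·δ_{EE} = R_E/k. With 1/k = 0.000072 m/kN, R_E = δ_0 / (δ_{EE} + 1/k) = 0.037268 / (0.000508 + 0.000072) = 64.19 kN.
Moment equilibrium about D: M_D = Σ(load moments about D) − R_E·L = 530.5 − 64.19×5 = 209.6 kN·m.

M_D = 209.6 kN·m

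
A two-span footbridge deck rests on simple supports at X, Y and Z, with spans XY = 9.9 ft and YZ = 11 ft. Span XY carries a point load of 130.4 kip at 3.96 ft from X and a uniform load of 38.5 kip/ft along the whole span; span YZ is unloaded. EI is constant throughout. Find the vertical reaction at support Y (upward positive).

Take M_Y as the redundant. Released structure: two simple spans XY and YZ with a hinge at Y.
Discontinuity in slope at Y on the released structure — sum the simple-span end rotations:
  span XY: point load 130.4 at a = 3.96: Pab(L + a)/(6LEI) = 715.7/EI
  span XY: UDL 38.5: wL³/(24EI) = 1557/EI
  relative rotation θ_0 = (2272 + 0)/EI = 2272/EI
A unit hogging moment at Y produces rotation L₁/(3EI) + L₂/(3EI) = 6.967/EI.
Slope continuity at Y: θ_0 = M_Y·6.967/EI, so M_Y = 2272/6.967 = 326.2 kip·ft (hogging).
Span XY, ΣM about X with M_Y applied at Y: R_Y^{XY}·9.9 = 2403 + 326.2, so R_Y^{XY} = 275.7 kip and R_X = 511.6 − 275.7 = 235.9 kip.
Span YZ, ΣM about Z: R_Y^{YZ}·11 = 0 + 326.2, so R_Y^{YZ} = 29.65 kip and R_Z = 0 − 29.65 = -29.65 kip.
R_Y = 275.7 + 29.65 = 305.3 kip.

R_Y = 305.3 kip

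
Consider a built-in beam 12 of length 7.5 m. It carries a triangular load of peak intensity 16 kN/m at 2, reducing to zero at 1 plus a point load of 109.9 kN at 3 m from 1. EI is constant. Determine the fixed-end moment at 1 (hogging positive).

M_1 = 148.7 kN·m

Release both end moments; the primary structure is a simply-supported span 12 with redundants M_1 and M_2.
End rotations of the released simple span under the applied load (×1/EI):
  at 1: triangular load, peak 16: 7w₀L³/(360EI) = 131.2/EI
  at 2: triangular load, peak 16: w₀L³/(45EI) = 150/EI
  at 1: point load 109.9 at a = 3: Pab(L + b)/(6LEI) = 395.6/EI
  at 2: point load 109.9 at a = 3: Pab(L + a)/(6LEI) = 346.2/EI
  θ_10 = 526.9/EI,  θ_20 = 496.2/EI
Flexibility coefficients: a unit moment at one end gives L/(3EI) there and L/(6EI) at the far end, so f₁₁ = f₂₂ = 2.5/EI and f₁₂ = f₂₁ = 1.25/EI.
Compatibility — zero rotation at each built-in end:
  2.5 M_1 + 1.25 M_2 = 526.9
  1.25 M_1 + 2.5 M_2 = 496.2
Solving the pair gives M_1 = 148.7 kN·m and M_2 = 124.1 kN·m (hogging).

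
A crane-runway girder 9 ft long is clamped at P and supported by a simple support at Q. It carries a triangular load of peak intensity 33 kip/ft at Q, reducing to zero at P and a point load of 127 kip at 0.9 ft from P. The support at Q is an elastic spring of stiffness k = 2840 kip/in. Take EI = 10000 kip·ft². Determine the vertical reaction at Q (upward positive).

R_Q = 83.42 kip

Release the roller at Q. Primary structure: cantilever fixed at P.
Free-end deflection of the primary structure under the applied loading (downward +):
  triangular load, peak 33 at the free end: 11w₀L⁴/(120EI) = 19847/EI
  point load 127 at a = 0.9: Pa²(3L − a)/(6EI) = 447.5/EI
  δ_0 = 20295/EI
Flexibility coefficient — unit upward force at Q: δ_{QQ} = L³/(3EI) = 243/EI.
With EI = 10000 kip·ft²: δ_0 = 2.0295 ft and δ_{QQ} = 0.0243 ft/kip.
Compatibility — the spring shortens by R_Q/k under the reaction it provides: δ_0 − R_Q·δ_{QQ} = R_Q/k. With 1/k = 1/(2840×12) ft/kip = 0.000029 ft/kip, R_Q = δ_0 / (δ_{QQ} + 1/k) = 2.0295 / (0.0243 + 0.000029) = 83.42 kip.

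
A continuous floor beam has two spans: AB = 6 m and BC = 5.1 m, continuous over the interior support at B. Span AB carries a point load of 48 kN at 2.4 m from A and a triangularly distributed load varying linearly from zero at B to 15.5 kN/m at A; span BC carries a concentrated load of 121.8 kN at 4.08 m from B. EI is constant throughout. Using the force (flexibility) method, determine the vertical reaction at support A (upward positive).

R_A = 47.94 kN

Release continuity at B by inserting a hinge; the redundant is the internal moment M_B. The primary structure is two simply-supported spans AB and BC.
Rotations at B on the released spans (each span's end-slope, ×1/EI):
  span AB: point load 48 at a = 2.4: Pab(L + a)/(6LEI) = 96.77/EI
  span AB: triangular load, peak 15.5: 7w₀L³/(360EI) = 65.1/EI
  span BC: point load 121.8 at a = 4.08: Pab(L + b)/(6LEI) = 101.4/EI
  relative rotation θ_0 = (161.9 + 101.4)/EI = 263.2/EI
A unit hogging moment at B produces rotation L₁/(3EI) + L₂/(3EI) = 3.7/EI.
Compatibility: M_B·(L₁+L₂)/(3EI) = θ_0, giving M_B = 71.15 kN·m (hogging).
Span AB, ΣM about A with M_B applied at B: R_B^{AB}·6 = 208.2 + 71.15, so R_B^{AB} = 46.56 kN and R_A = 94.5 − 46.56 = 47.94 kN.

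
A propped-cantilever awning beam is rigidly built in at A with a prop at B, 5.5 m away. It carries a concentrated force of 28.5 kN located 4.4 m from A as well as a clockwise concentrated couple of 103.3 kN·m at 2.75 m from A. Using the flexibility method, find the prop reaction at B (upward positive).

R_B = 41.19 kN

Remove the prop at B; the released (primary) structure is a cantilever built in at A.
Free-end deflection of the primary structure under the applied loading (downward +):
  point load 28.5 at a = 4.4: Pa²(3L − a)/(6EI) = 1113/EI
  clockwise couple 103.3 at a = 2.75: M₀a(2L − a)/(2EI) = 1172/EI
  δ_0 = 2285/EI
Tip deflection under a unit load at B: L³/(3EI) = 55.46/EI.
Compatibility at B: δ_0 − R_B·δ_{BB} = 0, so R_B = 2285/55.46 = 41.19 kN.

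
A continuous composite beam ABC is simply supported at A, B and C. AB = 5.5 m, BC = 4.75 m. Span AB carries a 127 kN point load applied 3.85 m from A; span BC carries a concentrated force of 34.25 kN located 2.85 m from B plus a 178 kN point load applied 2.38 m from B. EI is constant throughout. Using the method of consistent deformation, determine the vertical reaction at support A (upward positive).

Insert a hinge at B; M_B is the redundant, and each span becomes simply supported.
End slopes at the hinge B, treating each span as simply supported:
  span AB: point load 127 at a = 3.85: Pab(L + a)/(6LEI) = 228.6/EI
  span BC: point load 34.25 at a = 2.85: Pab(L + b)/(6LEI) = 43.27/EI
  span BC: point load 178 at a = 2.38: Pab(L + b)/(6LEI) = 250.8/EI
  relative rotation θ_0 = (228.6 + 294.1)/EI = 522.7/EI
A unit hogging moment at B produces rotation L₁/(3EI) + L₂/(3EI) = 3.417/EI.
Slope continuity at B: θ_0 = M_B·3.417/EI, so M_B = 522.7/3.417 = 153 kN·m (hogging).
Span AB, ΣM about A with M_B applied at B: R_B^{AB}·5.5 = 488.9 + 153, so R_B^{AB} = 116.7 kN and R_A = 127 − 116.7 = 10.29 kN.

R_A = 10.29 kN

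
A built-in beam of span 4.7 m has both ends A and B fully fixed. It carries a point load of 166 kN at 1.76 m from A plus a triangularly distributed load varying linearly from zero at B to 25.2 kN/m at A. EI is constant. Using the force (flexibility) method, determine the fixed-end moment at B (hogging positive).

M_B = 86.99 kN·m

Take the two fixed-end moments M_A, M_B as redundants; the released structure is the simple span AB.
End rotations of the released simple span under the applied load (×1/EI):
  at A: point load 166 at a = 1.76: Pab(L + b)/(6LEI) = 232.7/EI
  at B: point load 166 at a = 1.76: Pab(L + a)/(6LEI) = 196.8/EI
  at A: triangular load, peak 25.2: w₀L³/(45EI) = 58.14/EI
  at B: triangular load, peak 25.2: 7w₀L³/(360EI) = 50.87/EI
  θ_A0 = 290.8/EI,  θ_B0 = 247.6/EI
Flexibility coefficients: a unit moment at one end gives L/(3EI) there and L/(6EI) at the far end, so f₁₁ = f₂₂ = 1.567/EI and f₁₂ = f₂₁ = 0.7833/EI.
Compatibility — zero rotation at each built-in end:
  1.567 M_A + 0.7833 M_B = 290.8
  0.7833 M_A + 1.567 M_B = 247.6
Solving the pair gives M_A = 142.2 kN·m and M_B = 86.99 kN·m (hogging).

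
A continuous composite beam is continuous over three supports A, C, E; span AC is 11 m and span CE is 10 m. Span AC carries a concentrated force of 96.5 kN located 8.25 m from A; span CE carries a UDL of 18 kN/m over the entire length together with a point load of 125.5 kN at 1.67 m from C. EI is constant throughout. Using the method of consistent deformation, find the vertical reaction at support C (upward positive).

Insert a hinge at C; M_C is the redundant, and each span becomes simply supported.
End slopes at the hinge C, treating each span as simply supported:
  span AC: point load 96.5 at a = 8.25: Pab(L + a)/(6LEI) = 638.6/EI
  span CE: UDL 18: wL³/(24EI) = 750/EI
  span CE: point load 125.5 at a = 1.67: Pab(L + b)/(6LEI) = 533.4/EI
  relative rotation θ_0 = (638.6 + 1283)/EI = 1922/EI
A unit hogging moment at C produces rotation L₁/(3EI) + L₂/(3EI) = 7/EI.
Slope continuity at C: θ_0 = M_C·7/EI, so M_C = 1922/7 = 274.6 kN·m (hogging).
Span AC, ΣM about A with M_C applied at C: R_C^{AC}·11 = 796.1 + 274.6, so R_C^{AC} = 97.33 kN and R_A = 96.5 − 97.33 = -0.8349 kN.
Span CE, ΣM about E: R_C^{CE}·10 = 1945 + 274.6, so R_C^{CE} = 222 kN and R_E = 305.5 − 222 = 83.5 kN.
R_C = 97.33 + 222 = 319.3 kN.

R_C = 319.3 kN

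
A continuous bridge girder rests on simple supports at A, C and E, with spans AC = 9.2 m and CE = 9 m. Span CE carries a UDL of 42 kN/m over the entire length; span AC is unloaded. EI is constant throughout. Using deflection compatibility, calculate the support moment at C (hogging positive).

M_C = 210.3 kN·m

Release continuity at C by inserting a hinge; the redundant is the internal moment M_C. The primary structure is two simply-supported spans AC and CE.
Rotations at C on the released spans (each span's end-slope, ×1/EI):
  span CE: UDL 42: wL³/(24EI) = 1276/EI
  relative rotation θ_0 = (0 + 1276)/EI = 1276/EI
A unit hogging moment at C produces rotation L₁/(3EI) + L₂/(3EI) = 6.067/EI.
Compatibility: M_C·(L₁+L₂)/(3EI) = θ_0, giving M_C = 210.3 kN·m (hogging).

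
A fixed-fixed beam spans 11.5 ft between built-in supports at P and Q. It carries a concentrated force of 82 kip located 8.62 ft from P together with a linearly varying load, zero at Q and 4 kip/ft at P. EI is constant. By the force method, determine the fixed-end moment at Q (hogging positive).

M_Q = 150.3 kip·ft

Take the two fixed-end moments M_P, M_Q as redundants; the released structure is the simple span PQ.
End rotations of the released simple span under the applied load (×1/EI):
  at P: point load 82 at a = 8.62: Pab(L + b)/(6LEI) = 424.3/EI
  at Q: point load 82 at a = 8.62: Pab(L + a)/(6LEI) = 593.6/EI
  at P: triangular load, peak 4: w₀L³/(45EI) = 135.2/EI
  at Q: triangular load, peak 4: 7w₀L³/(360EI) = 118.3/EI
  θ_P0 = 559.4/EI,  θ_Q0 = 711.9/EI
Flexibility coefficients: a unit moment at one end gives L/(3EI) there and L/(6EI) at the far end, so f₁₁ = f₂₂ = 3.833/EI and f₁₂ = f₂₁ = 1.917/EI.
Compatibility — zero rotation at each built-in end:
  3.833 M_P + 1.917 M_Q = 559.4
  1.917 M_P + 3.833 M_Q = 711.9
Solving the pair gives M_P = 70.78 kip·ft and M_Q = 150.3 kip·ft (hogging).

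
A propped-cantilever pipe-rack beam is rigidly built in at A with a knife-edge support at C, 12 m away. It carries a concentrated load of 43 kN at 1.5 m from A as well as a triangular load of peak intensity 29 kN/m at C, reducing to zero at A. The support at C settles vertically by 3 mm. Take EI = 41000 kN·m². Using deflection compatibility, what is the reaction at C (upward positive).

Remove the prop at C; the released (primary) structure is a cantilever built in at A.
Primary-structure tip deflection at C by superposition:
  point load 43 at a = 1.5: Pa²(3L − a)/(6EI) = 556.3/EI
  triangular load, peak 29 at the free end: 11w₀L⁴/(120EI) = 55123/EI
  δ_0 = 55680/EI
Tip deflection under a unit load at C: L³/(3EI) = 576/EI.
With EI = 41000 kN·m²: δ_0 = 1.358 m and δ_{CC} = 0.014049 m/kN.
Compatibility — the beam at C must follow the support down by 0.003 m: δ_0 − R_C·δ_{CC} = 0.003, so R_C = (1.358 − 0.003)/0.014049 = 96.45 kN.

R_C = 96.45 kN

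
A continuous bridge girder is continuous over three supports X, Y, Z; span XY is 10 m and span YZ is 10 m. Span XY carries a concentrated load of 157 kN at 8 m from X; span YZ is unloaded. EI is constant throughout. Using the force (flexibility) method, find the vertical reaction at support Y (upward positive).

R_Y = 148.2 kN

Take M_Y as the redundant. Released structure: two simple spans XY and YZ with a hinge at Y.
End slopes at the hinge Y, treating each span as simply supported:
  span XY: point load 157 at a = 8: Pab(L + a)/(6LEI) = 753.6/EI
  relative rotation θ_0 = (753.6 + 0)/EI = 753.6/EI
A unit hogging moment at Y produces rotation L₁/(3EI) + L₂/(3EI) = 6.667/EI.
Compatibility: M_Y·(L₁+L₂)/(3EI) = θ_0, giving M_Y = 113 kN·m (hogging).
Span XY, ΣM about X with M_Y applied at Y: R_Y^{XY}·10 = 1256 + 113, so R_Y^{XY} = 136.9 kN and R_X = 157 − 136.9 = 20.1 kN.
Span YZ, ΣM about Z: R_Y^{YZ}·10 = 0 + 113, so R_Y^{YZ} = 11.3 kN and R_Z = 0 − 11.3 = -11.3 kN.
R_Y = 136.9 + 11.3 = 148.2 kN.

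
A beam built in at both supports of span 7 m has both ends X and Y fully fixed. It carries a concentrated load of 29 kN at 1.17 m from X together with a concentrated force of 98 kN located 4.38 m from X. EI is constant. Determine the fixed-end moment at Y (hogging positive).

Release both end moments; the primary structure is a simply-supported span XY with redundants M_X and M_Y.
Simple-span end rotations at X and Y under the given loads:
  at X: point load 29 at a = 1.17: Pab(L + b)/(6LEI) = 60.43/EI
  at Y: point load 29 at a = 1.17: Pab(L + a)/(6LEI) = 38.48/EI
  at X: point load 98 at a = 4.38: Pab(L + b)/(6LEI) = 257.6/EI
  at Y: point load 98 at a = 4.38: Pab(L + a)/(6LEI) = 304.7/EI
  θ_X0 = 318/EI,  θ_Y0 = 343.2/EI
Flexibility coefficients: a unit moment at one end gives L/(3EI) there and L/(6EI) at the far end, so f₁₁ = f₂₂ = 2.333/EI and f₁₂ = f₂₁ = 1.167/EI.
Compatibility — zero rotation at each built-in end:
  2.333 M_X + 1.167 M_Y = 318
  1.167 M_X + 2.333 M_Y = 343.2
Solving the pair gives M_X = 83.67 kN·m and M_Y = 105.2 kN·m (hogging).

M_Y = 105.2 kN·m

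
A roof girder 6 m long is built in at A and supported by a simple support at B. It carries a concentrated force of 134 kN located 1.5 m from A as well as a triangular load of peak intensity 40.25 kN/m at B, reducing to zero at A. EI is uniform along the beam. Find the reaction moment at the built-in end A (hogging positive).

Choose R_B as the redundant. The primary structure is the cantilever fixed at A.
Downward deflection at the released point B due to the loads:
  point load 134 at a = 1.5: Pa²(3L − a)/(6EI) = 829.1/EI
  triangular load, peak 40.25 at the free end: 11w₀L⁴/(120EI) = 4782/EI
  δ_0 = 5611/EI
Tip deflection under a unit load at B: L³/(3EI) = 72/EI.
Compatibility at B: δ_0 − R_B·δ_{BB} = 0, so R_B = 5611/72 = 77.93 kN.
Moment equilibrium about A: M_A = Σ(load moments about A) − R_B·L = 684 − 77.93×6 = 216.4 kN·m.

M_A = 216.4 kN·m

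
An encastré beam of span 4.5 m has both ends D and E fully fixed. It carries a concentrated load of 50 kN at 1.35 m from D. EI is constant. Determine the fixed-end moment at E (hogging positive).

Release both end moments; the primary structure is a simply-supported span DE with redundants M_D and M_E.
End rotations of the released simple span under the applied load (×1/EI):
  at D: point load 50 at a = 1.35: Pab(L + b)/(6LEI) = 60.24/EI
  at E: point load 50 at a = 1.35: Pab(L + a)/(6LEI) = 46.07/EI
  θ_D0 = 60.24/EI,  θ_E0 = 46.07/EI
Flexibility coefficients: a unit moment at one end gives L/(3EI) there and L/(6EI) at the far end, so f₁₁ = f₂₂ = 1.5/EI and f₁₂ = f₂₁ = 0.75/EI.
Compatibility — zero rotation at each built-in end:
  1.5 M_D + 0.75 M_E = 60.24
  0.75 M_D + 1.5 M_E = 46.07
Solving the pair gives M_D = 33.08 kN·m and M_E = 14.18 kN·m (hogging).

M_E = 14.18 kN·m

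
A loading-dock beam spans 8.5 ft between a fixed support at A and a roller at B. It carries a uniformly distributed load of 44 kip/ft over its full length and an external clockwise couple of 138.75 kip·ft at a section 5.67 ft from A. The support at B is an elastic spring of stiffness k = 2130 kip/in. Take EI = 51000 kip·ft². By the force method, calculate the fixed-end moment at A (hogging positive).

M_A = 364.4 kip·ft

Remove the prop at B; the released (primary) structure is a cantilever built in at A.
Downward deflection at the released point B due to the loads:
  UDL 44: wL⁴/(8EI) = 28710/EI
  clockwise couple 138.75 at a = 5.67: M₀a(2L − a)/(2EI) = 4457/EI
  δ_0 = 33167/EI
Flexibility coefficient — unit upward force at B: δ_{BB} = L³/(3EI) = 204.7/EI.
With EI = 51000 kip·ft²: δ_0 = 0.65033 ft and δ_{BB} = 0.004014 ft/kip.
Compatibility — the spring shortens by R_B/k under the reaction it provides: δ_0 − R_B·δ_{BB} = R_B/k. With 1/k = 1/(2130×12) ft/kip = 0.000039 ft/kip, R_B = δ_0 / (δ_{BB} + 1/k) = 0.65033 / (0.004014 + 0.000039) = 160.5 kip.
Moment equilibrium about A: M_A = Σ(load moments about A) − R_B·L = 1728 − 160.5×8.5 = 364.4 kip·ft.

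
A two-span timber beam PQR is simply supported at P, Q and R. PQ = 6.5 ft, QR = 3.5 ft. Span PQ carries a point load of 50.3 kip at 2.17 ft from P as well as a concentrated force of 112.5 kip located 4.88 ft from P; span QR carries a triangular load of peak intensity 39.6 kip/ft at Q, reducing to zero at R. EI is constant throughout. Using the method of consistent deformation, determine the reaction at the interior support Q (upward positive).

R_Q = 200.5 kip

Release continuity at Q by inserting a hinge; the redundant is the internal moment M_Q. The primary structure is two simply-supported spans PQ and QR.
End slopes at the hinge Q, treating each span as simply supported:
  span PQ: point load 50.3 at a = 2.17: Pab(L + a)/(6LEI) = 105.1/EI
  span PQ: point load 112.5 at a = 4.88: Pab(L + a)/(6LEI) = 259.5/EI
  span QR: triangular load, peak 39.6: w₀L³/(45EI) = 37.73/EI
  relative rotation θ_0 = (364.6 + 37.73)/EI = 402.3/EI
A unit hogging moment at Q produces rotation L₁/(3EI) + L₂/(3EI) = 3.333/EI.
Slope continuity at Q: θ_0 = M_Q·3.333/EI, so M_Q = 402.3/3.333 = 120.7 kip·ft (hogging).
Span PQ, ΣM about P with M_Q applied at Q: R_Q^{PQ}·6.5 = 658.2 + 120.7, so R_Q^{PQ} = 119.8 kip and R_P = 162.8 − 119.8 = 42.98 kip.
Span QR, ΣM about R: R_Q^{QR}·3.5 = 161.7 + 120.7, so R_Q^{QR} = 80.68 kip and R_R = 69.3 − 80.68 = -11.38 kip.
R_Q = 119.8 + 80.68 = 200.5 kip.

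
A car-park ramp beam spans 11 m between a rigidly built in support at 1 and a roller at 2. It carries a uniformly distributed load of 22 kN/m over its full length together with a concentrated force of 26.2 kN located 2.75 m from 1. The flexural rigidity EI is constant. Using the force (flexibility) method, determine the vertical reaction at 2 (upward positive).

Release the roller at 2. Primary structure: cantilever fixed at 1.
Deflection at 2 on the released cantilever, summing each load's contribution:
  UDL 22: wL⁴/(8EI) = 40263/EI
  point load 26.2 at a = 2.75: Pa²(3L − a)/(6EI) = 998.9/EI
  δ_0 = 41262/EI
Tip deflection under a unit load at 2: L³/(3EI) = 443.7/EI.
Compatibility at 2: δ_0 − R_2·δ_{22} = 0, so R_2 = 41262/443.7 = 93 kN.

R_2 = 93 kN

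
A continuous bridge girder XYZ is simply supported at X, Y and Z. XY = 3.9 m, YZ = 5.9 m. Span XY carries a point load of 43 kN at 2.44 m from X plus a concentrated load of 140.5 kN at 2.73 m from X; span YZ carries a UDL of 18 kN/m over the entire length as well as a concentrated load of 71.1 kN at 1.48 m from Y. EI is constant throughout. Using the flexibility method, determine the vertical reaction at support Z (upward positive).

Insert a hinge at Y; M_Y is the redundant, and each span becomes simply supported.
Rotations at Y on the released spans (each span's end-slope, ×1/EI):
  span XY: point load 43 at a = 2.44: Pab(L + a)/(6LEI) = 41.5/EI
  span XY: point load 140.5 at a = 2.73: Pab(L + a)/(6LEI) = 127.2/EI
  span YZ: UDL 18: wL³/(24EI) = 154/EI
  span YZ: point load 71.1 at a = 1.48: Pab(L + b)/(6LEI) = 135.6/EI
  relative rotation θ_0 = (168.7 + 289.6)/EI = 458.3/EI
A unit hogging moment at Y produces rotation L₁/(3EI) + L₂/(3EI) = 3.267/EI.
Slope continuity at Y: θ_0 = M_Y·3.267/EI, so M_Y = 458.3/3.267 = 140.3 kN·m (hogging).
Span YZ, ΣM about Z: R_Y^{YZ}·5.9 = 627.6 + 140.3, so R_Y^{YZ} = 130.1 kN and R_Z = 177.3 − 130.1 = 47.16 kN.

R_Z = 47.16 kN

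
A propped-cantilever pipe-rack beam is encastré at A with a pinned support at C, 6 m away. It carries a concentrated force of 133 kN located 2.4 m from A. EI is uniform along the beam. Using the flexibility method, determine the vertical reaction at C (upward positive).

R_C = 27.66 kN

Take the reaction at C as the redundant and release it; the primary structure is a cantilever fixed at A.
Downward deflection at the released point C due to the loads:
  point load 133 at a = 2.4: Pa²(3L − a)/(6EI) = 1992/EI
Tip deflection under a unit load at C: L³/(3EI) = 72/EI.
The prop prevents deflection at C: R_C = δ_0/δ_{CC} = 1992/72 = 27.66 kN.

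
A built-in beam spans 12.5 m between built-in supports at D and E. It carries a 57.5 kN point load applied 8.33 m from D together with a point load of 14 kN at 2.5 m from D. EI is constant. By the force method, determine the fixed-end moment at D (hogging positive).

M_D = 75.7 kN·m

Take the two fixed-end moments M_D, M_E as redundants; the released structure is the simple span DE.
On the primary (simply-supported) span, the end slopes from the loading are:
  at D: point load 57.5 at a = 8.33: Pab(L + b)/(6LEI) = 443.9/EI
  at E: point load 57.5 at a = 8.33: Pab(L + a)/(6LEI) = 554.7/EI
  at D: point load 14 at a = 2.5: Pab(L + b)/(6LEI) = 105/EI
  at E: point load 14 at a = 2.5: Pab(L + a)/(6LEI) = 70/EI
  θ_D0 = 548.9/EI,  θ_E0 = 624.7/EI
Flexibility coefficients: a unit moment at one end gives L/(3EI) there and L/(6EI) at the far end, so f₁₁ = f₂₂ = 4.167/EI and f₁₂ = f₂₁ = 2.083/EI.
Compatibility — zero rotation at each built-in end:
  4.167 M_D + 2.083 M_E = 548.9
  2.083 M_D + 4.167 M_E = 624.7
Solving the pair gives M_D = 75.7 kN·m and M_E = 112.1 kN·m (hogging).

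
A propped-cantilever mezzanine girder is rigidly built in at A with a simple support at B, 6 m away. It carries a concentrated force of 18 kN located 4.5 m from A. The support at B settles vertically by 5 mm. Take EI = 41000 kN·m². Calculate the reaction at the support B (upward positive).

Take the reaction at B as the redundant and release it; the primary structure is a cantilever fixed at A.
Free-end deflection of the primary structure under the applied loading (downward +):
  point load 18 at a = 4.5: Pa²(3L − a)/(6EI) = 820.1/EI
Tip deflection under a unit load at B: L³/(3EI) = 72/EI.
With EI = 41000 kN·m²: δ_0 = 0.020003 m and δ_{BB} = 0.001756 m/kN.
Compatibility — the beam at B must follow the support down by 0.005 m: δ_0 − R_B·δ_{BB} = 0.005, so R_B = (0.020003 − 0.005)/0.001756 = 8.543 kN.

R_B = 8.543 kN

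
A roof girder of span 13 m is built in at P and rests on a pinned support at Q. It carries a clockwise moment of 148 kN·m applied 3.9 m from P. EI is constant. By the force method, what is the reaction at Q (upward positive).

Remove the prop at Q; the released (primary) structure is a cantilever built in at P.
Downward deflection at the released point Q due to the loads:
  clockwise couple 148 at a = 3.9: M₀a(2L − a)/(2EI) = 6378/EI
Flexibility coefficient — unit upward force at Q: δ_{QQ} = L³/(3EI) = 732.3/EI.
Compatibility at Q: δ_0 − R_Q·δ_{QQ} = 0, so R_Q = 6378/732.3 = 8.709 kN.

R_Q = 8.709 kN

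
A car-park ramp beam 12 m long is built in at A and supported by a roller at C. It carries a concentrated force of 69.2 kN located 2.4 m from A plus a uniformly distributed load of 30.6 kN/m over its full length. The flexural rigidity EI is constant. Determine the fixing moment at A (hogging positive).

Choose R_C as the redundant. The primary structure is the cantilever fixed at A.
Downward deflection at the released point C due to the loads:
  point load 69.2 at a = 2.4: Pa²(3L − a)/(6EI) = 2232/EI
  UDL 30.6: wL⁴/(8EI) = 79315/EI
  δ_0 = 81547/EI
Tip deflection under a unit load at C: L³/(3EI) = 576/EI.
The prop prevents deflection at C: R_C = δ_0/δ_{CC} = 81547/576 = 141.6 kN.
Moment equilibrium about A: M_A = Σ(load moments about A) − R_C·L = 2369 − 141.6×12 = 670.4 kN·m.

M_A = 670.4 kN·m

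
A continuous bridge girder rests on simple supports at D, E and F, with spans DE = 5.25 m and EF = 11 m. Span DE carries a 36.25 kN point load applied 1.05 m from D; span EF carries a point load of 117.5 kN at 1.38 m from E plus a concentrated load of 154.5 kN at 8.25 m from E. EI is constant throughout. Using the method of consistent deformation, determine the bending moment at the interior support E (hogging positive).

Take M_E as the redundant. Released structure: two simple spans DE and EF with a hinge at E.
Discontinuity in slope at E on the released structure — sum the simple-span end rotations:
  span DE: point load 36.25 at a = 1.05: Pab(L + a)/(6LEI) = 31.97/EI
  span EF: point load 117.5 at a = 1.38: Pab(L + b)/(6LEI) = 487.3/EI
  span EF: point load 154.5 at a = 8.25: Pab(L + b)/(6LEI) = 730.3/EI
  relative rotation θ_0 = (31.97 + 1218)/EI = 1250/EI
A unit hogging moment at E produces rotation L₁/(3EI) + L₂/(3EI) = 5.417/EI.
Slope continuity at E: θ_0 = M_E·5.417/EI, so M_E = 1250/5.417 = 230.7 kN·m (hogging).

M_E = 230.7 kN·m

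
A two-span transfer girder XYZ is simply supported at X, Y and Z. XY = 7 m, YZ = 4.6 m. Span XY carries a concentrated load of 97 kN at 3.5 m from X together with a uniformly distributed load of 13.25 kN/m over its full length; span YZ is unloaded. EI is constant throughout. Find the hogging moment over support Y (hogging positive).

M_Y = 125.8 kN·m

Release continuity at Y by inserting a hinge; the redundant is the internal moment M_Y. The primary structure is two simply-supported spans XY and YZ.
Discontinuity in slope at Y on the released structure — sum the simple-span end rotations:
  span XY: point load 97 at a = 3.5: Pab(L + a)/(6LEI) = 297.1/EI
  span XY: UDL 13.25: wL³/(24EI) = 189.4/EI
  relative rotation θ_0 = (486.4 + 0)/EI = 486.4/EI
A unit hogging moment at Y produces rotation L₁/(3EI) + L₂/(3EI) = 3.867/EI.
Compatibility: M_Y·(L₁+L₂)/(3EI) = θ_0, giving M_Y = 125.8 kN·m (hogging).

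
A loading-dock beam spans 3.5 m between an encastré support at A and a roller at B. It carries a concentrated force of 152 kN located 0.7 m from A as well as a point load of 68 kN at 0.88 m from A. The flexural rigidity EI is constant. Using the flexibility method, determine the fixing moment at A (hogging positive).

Remove the prop at B; the released (primary) structure is a cantilever built in at A.
Downward deflection at the released point B due to the loads:
  point load 152 at a = 0.7: Pa²(3L − a)/(6EI) = 121.7/EI
  point load 68 at a = 0.88: Pa²(3L − a)/(6EI) = 84.43/EI
  δ_0 = 206.1/EI
Flexibility coefficient — unit upward force at B: δ_{BB} = L³/(3EI) = 14.29/EI.
The prop prevents deflection at B: R_B = δ_0/δ_{BB} = 206.1/14.29 = 14.42 kN.
Moment equilibrium about A: M_A = Σ(load moments about A) − R_B·L = 166.2 − 14.42×3.5 = 115.8 kN·m.

M_A = 115.8 kN·m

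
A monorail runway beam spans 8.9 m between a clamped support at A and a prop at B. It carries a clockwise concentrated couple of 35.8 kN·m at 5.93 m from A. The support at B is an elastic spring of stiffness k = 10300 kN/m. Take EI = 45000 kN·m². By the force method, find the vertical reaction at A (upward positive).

Take the reaction at B as the redundant and release it; the primary structure is a cantilever fixed at A.
Downward deflection at the released point B due to the loads:
  clockwise couple 35.8 at a = 5.93: M₀a(2L − a)/(2EI) = 1260/EI
Flexibility coefficient — unit upward force at B: δ_{BB} = L³/(3EI) = 235/EI.
With EI = 45000 kN·m²: δ_0 = 0.027999 m and δ_{BB} = 0.005222 m/kN.
Compatibility — the spring shortens by R_B/k under the reaction it provides: δ_0 − R_B·δ_{BB} = R_B/k. With 1/k = 0.000097 m/kN, R_B = δ_0 / (δ_{BB} + 1/k) = 0.027999 / (0.005222 + 0.000097) = 5.264 kN.
Vertical equilibrium: R_A = ΣP − R_B = 0 − 5.264 = -5.264 kN.

R_A = -5.264 kN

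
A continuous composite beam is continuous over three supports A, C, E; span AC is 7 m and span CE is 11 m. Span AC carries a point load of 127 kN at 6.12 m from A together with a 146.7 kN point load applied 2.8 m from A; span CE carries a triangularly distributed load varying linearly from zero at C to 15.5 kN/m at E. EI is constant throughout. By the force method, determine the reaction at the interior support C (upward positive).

Release continuity at C by inserting a hinge; the redundant is the internal moment M_C. The primary structure is two simply-supported spans AC and CE.
Discontinuity in slope at C on the released structure — sum the simple-span end rotations:
  span AC: point load 127 at a = 6.12: Pab(L + a)/(6LEI) = 213.7/EI
  span AC: point load 146.7 at a = 2.8: Pab(L + a)/(6LEI) = 402.5/EI
  span CE: triangular load, peak 15.5: 7w₀L³/(360EI) = 401.1/EI
  relative rotation θ_0 = (616.2 + 401.1)/EI = 1017/EI
A unit hogging moment at C produces rotation L₁/(3EI) + L₂/(3EI) = 6/EI.
Compatibility: M_C·(L₁+L₂)/(3EI) = θ_0, giving M_C = 169.6 kN·m (hogging).
Span AC, ΣM about A with M_C applied at C: R_C^{AC}·7 = 1188 + 169.6, so R_C^{AC} = 193.9 kN and R_A = 273.7 − 193.9 = 79.76 kN.
Span CE, ΣM about E: R_C^{CE}·11 = 312.6 + 169.6, so R_C^{CE} = 43.83 kN and R_E = 85.25 − 43.83 = 41.42 kN.
R_C = 193.9 + 43.83 = 237.8 kN.

R_C = 237.8 kN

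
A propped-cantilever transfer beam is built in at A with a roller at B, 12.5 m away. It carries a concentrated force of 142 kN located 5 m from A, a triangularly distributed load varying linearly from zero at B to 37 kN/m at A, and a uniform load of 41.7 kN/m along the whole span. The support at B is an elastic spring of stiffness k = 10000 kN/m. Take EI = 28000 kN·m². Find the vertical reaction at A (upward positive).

Remove the prop at B; the released (primary) structure is a cantilever built in at A.
Downward deflection at the released point B due to the loads:
  point load 142 at a = 5: Pa²(3L − a)/(6EI) = 19229/EI
  triangular load, peak 37 at the fixed end: w₀L⁴/(30EI) = 30111/EI
  UDL 41.7: wL⁴/(8EI) = 127258/EI
  δ_0 = 176598/EI
Flexibility coefficient — unit upward force at B: δ_{BB} = L³/(3EI) = 651/EI.
With EI = 28000 kN·m²: δ_0 = 6.3071 m and δ_{BB} = 0.023251 m/kN.
Compatibility — the spring shortens by R_B/k under the reaction it provides: δ_0 − R_B·δ_{BB} = R_B/k. With 1/k = 0.0001 m/kN, R_B = δ_0 / (δ_{BB} + 1/k) = 6.3071 / (0.023251 + 0.0001) = 270.1 kN.
Vertical equilibrium: R_A = ΣP − R_B = 894.5 − 270.1 = 624.4 kN.

R_A = 624.4 kN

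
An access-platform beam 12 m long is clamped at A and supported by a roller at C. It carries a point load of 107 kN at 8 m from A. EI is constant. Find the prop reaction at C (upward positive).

R_C = 55.48 kN

Release the roller at C. Primary structure: cantilever fixed at A.
Downward deflection at the released point C due to the loads:
  point load 107 at a = 8: Pa²(3L − a)/(6EI) = 31957/EI
Tip deflection under a unit load at C: L³/(3EI) = 576/EI.
Compatibility at C: δ_0 − R_C·δ_{CC} = 0, so R_C = 31957/576 = 55.48 kN.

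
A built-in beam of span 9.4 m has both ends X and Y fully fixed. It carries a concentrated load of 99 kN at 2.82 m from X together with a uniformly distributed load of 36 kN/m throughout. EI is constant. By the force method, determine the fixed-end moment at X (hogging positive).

M_X = 401.9 kN·m

Take the two fixed-end moments M_X, M_Y as redundants; the released structure is the simple span XY.
Simple-span end rotations at X and Y under the given loads:
  at X: point load 99 at a = 2.82: Pab(L + b)/(6LEI) = 520.5/EI
  at Y: point load 99 at a = 2.82: Pab(L + a)/(6LEI) = 398/EI
  at X: UDL 36: wL³/(24EI) = 1246/EI
  at Y: UDL 36: wL³/(24EI) = 1246/EI
  θ_X0 = 1766/EI,  θ_Y0 = 1644/EI
Flexibility coefficients: a unit moment at one end gives L/(3EI) there and L/(6EI) at the far end, so f₁₁ = f₂₂ = 3.133/EI and f₁₂ = f₂₁ = 1.567/EI.
Compatibility — zero rotation at each built-in end:
  3.133 M_X + 1.567 M_Y = 1766
  1.567 M_X + 3.133 M_Y = 1644
Solving the pair gives M_X = 401.9 kN·m and M_Y = 323.7 kN·m (hogging).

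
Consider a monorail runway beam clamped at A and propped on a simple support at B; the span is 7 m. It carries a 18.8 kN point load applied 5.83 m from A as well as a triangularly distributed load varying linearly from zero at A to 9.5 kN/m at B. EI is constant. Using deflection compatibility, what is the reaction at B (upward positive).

Take the reaction at B as the redundant and release it; the primary structure is a cantilever fixed at A.
Primary-structure tip deflection at B by superposition:
  point load 18.8 at a = 5.83: Pa²(3L − a)/(6EI) = 1616/EI
  triangular load, peak 9.5 at the free end: 11w₀L⁴/(120EI) = 2091/EI
  δ_0 = 3706/EI
Flexibility coefficient — unit upward force at B: δ_{BB} = L³/(3EI) = 114.3/EI.
Compatibility at B: δ_0 − R_B·δ_{BB} = 0, so R_B = 3706/114.3 = 32.42 kN.

R_B = 32.42 kN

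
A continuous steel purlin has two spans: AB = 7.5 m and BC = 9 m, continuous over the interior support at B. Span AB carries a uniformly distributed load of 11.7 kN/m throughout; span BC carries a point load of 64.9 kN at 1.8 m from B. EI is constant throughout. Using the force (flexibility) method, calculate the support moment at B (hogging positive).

M_B = 83.27 kN·m

Release continuity at B by inserting a hinge; the redundant is the internal moment M_B. The primary structure is two simply-supported spans AB and BC.
Discontinuity in slope at B on the released structure — sum the simple-span end rotations:
  span AB: UDL 11.7: wL³/(24EI) = 205.7/EI
  span BC: point load 64.9 at a = 1.8: Pab(L + b)/(6LEI) = 252.3/EI
  relative rotation θ_0 = (205.7 + 252.3)/EI = 458/EI
A unit hogging moment at B produces rotation L₁/(3EI) + L₂/(3EI) = 5.5/EI.
Compatibility: M_B·(L₁+L₂)/(3EI) = θ_0, giving M_B = 83.27 kN·m (hogging).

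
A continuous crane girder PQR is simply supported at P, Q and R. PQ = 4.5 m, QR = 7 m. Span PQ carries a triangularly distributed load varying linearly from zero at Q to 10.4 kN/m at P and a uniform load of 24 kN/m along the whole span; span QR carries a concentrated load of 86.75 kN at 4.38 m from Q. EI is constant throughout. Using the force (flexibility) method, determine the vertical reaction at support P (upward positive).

Take M_Q as the redundant. Released structure: two simple spans PQ and QR with a hinge at Q.
End slopes at the hinge Q, treating each span as simply supported:
  span PQ: triangular load, peak 10.4: 7w₀L³/(360EI) = 18.43/EI
  span PQ: UDL 24: wL³/(24EI) = 91.12/EI
  span QR: point load 86.75 at a = 4.38: Pab(L + b)/(6LEI) = 228/EI
  relative rotation θ_0 = (109.6 + 228)/EI = 337.6/EI
A unit hogging moment at Q produces rotation L₁/(3EI) + L₂/(3EI) = 3.833/EI.
Compatibility: M_Q·(L₁+L₂)/(3EI) = θ_0, giving M_Q = 88.06 kN·m (hogging).
Span PQ, ΣM about P with M_Q applied at Q: R_Q^{PQ}·4.5 = 278.1 + 88.06, so R_Q^{PQ} = 81.37 kN and R_P = 131.4 − 81.37 = 50.03 kN.

R_P = 50.03 kN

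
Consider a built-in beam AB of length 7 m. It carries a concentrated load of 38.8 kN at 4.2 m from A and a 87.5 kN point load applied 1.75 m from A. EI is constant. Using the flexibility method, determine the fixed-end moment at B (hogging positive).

M_B = 67.82 kN·m

Take the two fixed-end moments M_A, M_B as redundants; the released structure is the simple span AB.
End rotations of the released simple span under the applied load (×1/EI):
  at A: point load 38.8 at a = 4.2: Pab(L + b)/(6LEI) = 106.5/EI
  at B: point load 38.8 at a = 4.2: Pab(L + a)/(6LEI) = 121.7/EI
  at A: point load 87.5 at a = 1.75: Pab(L + b)/(6LEI) = 234.5/EI
  at B: point load 87.5 at a = 1.75: Pab(L + a)/(6LEI) = 167.5/EI
  θ_A0 = 340.9/EI,  θ_B0 = 289.2/EI
Flexibility coefficients: a unit moment at one end gives L/(3EI) there and L/(6EI) at the far end, so f₁₁ = f₂₂ = 2.333/EI and f₁₂ = f₂₁ = 1.167/EI.
Compatibility — zero rotation at each built-in end:
  2.333 M_A + 1.167 M_B = 340.9
  1.167 M_A + 2.333 M_B = 289.2
Solving the pair gives M_A = 112.2 kN·m and M_B = 67.82 kN·m (hogging).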